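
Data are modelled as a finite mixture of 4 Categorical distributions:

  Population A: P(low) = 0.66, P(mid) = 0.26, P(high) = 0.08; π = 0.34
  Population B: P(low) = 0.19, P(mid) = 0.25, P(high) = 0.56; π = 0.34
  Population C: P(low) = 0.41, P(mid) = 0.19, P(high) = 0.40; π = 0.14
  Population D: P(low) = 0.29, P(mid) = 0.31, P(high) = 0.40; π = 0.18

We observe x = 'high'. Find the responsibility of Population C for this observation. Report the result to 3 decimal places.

Apply Bayes' rule: the posterior for each component is proportional to its prior times its likelihood at x.
Evaluate each component's likelihood at the observed value:
  L_A = P(high | comp) = 0.08
  L_B = P(high | comp) = 0.56
  L_C = P(high | comp) = 0.40
  L_D = P(high | comp) = 0.40
Unnormalised posteriors:
  P(Z=A)·L_A = 0.34 × 0.08 = 0.0272
  P(Z=B)·L_B = 0.34 × 0.56 = 0.1904
  P(Z=C)·L_C = 0.14 × 0.4 = 0.056
  P(Z=D)·L_D = 0.18 × 0.4 = 0.072
Sum: 0.0272 + 0.1904 + 0.056 + 0.072 = 0.3456
P(Population C | the observation) ≈ 0.162

0.162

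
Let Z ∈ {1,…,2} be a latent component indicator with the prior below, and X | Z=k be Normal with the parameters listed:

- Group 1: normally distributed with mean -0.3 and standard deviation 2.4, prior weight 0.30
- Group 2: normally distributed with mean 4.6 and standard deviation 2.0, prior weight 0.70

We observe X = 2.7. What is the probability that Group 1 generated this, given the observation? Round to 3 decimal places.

Apply Bayes' rule: the posterior for each component is proportional to its prior times its likelihood at x.
Evaluate each component's likelihood at the observed value:
  f_1 = 0.0761038
  f_2 = 0.12703
Prior × likelihood for each component:
  P(Z=1)·f_1 = 0.30 × 0.0761038 = 0.0228311
  P(Z=2)·f_2 = 0.70 × 0.12703 = 0.0889207
Sum: 0.0228311 + 0.0889207 = 0.111752
Responsibility of Group 1: 0.0228311 / 0.111752 ≈ 0.204

0.204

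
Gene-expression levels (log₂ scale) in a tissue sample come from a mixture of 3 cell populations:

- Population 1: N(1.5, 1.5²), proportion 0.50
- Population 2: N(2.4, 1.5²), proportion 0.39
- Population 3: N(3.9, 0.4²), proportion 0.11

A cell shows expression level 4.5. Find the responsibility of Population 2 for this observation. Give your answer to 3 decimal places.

0.421

Posterior ∝ prior × likelihood, so P(k | x) ∝ P(Z=k) f_k(x); normalise over all components.
Component likelihoods at x = 4.5:
  p_1 = (1/(1.5·√(2π)))·exp(−(4.5−1.5)²/(2·1.5²)) = 0.265962·exp(-2.00000) = 0.035994
  p_2 = (1/(1.5·√(2π)))·exp(−(4.5−2.4)²/(2·1.5²)) = 0.265962·exp(-0.98000) = 0.0998183
  p_3 = (1/(0.4·√(2π)))·exp(−(4.5−3.9)²/(2·0.4²)) = 0.997356·exp(-1.12500) = 0.323794
Multiply by the mixture weights:
  P(Z=1)·p_1 = 0.50 × 0.035994 = 0.017997
  P(Z=2)·p_2 = 0.39 × 0.0998183 = 0.0389291
  P(Z=3)·p_3 = 0.11 × 0.323794 = 0.0356173
Marginal: 0.017997 + 0.0389291 + 0.0356173 = 0.0925435
So the posterior for Population 2 is 0.0389291 / 0.0925435 ≈ 0.421.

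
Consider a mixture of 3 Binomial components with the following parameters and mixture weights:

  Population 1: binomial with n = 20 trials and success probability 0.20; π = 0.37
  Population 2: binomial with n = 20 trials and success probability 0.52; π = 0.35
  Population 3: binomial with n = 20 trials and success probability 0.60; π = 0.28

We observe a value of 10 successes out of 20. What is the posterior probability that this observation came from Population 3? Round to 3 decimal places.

0.348

By Bayes' theorem, P(k | x) = w_k f_k(x) / Σ_j w_j f_j(x).
Evaluate each component's likelihood at the observed value:
  L_1 = 0.00203141
  L_2 = 0.173398
  L_3 = 0.117142
Prior × likelihood for each component:
  w_1·L_1 = 0.37 × 0.00203141 = 0.000751623
  w_2·L_2 = 0.35 × 0.173398 = 0.0606893
  w_3·L_3 = 0.28 × 0.117142 = 0.0327996
Denominator: 0.000751623 + 0.0606893 + 0.0327996 = 0.0942406
So the posterior for Population 3 is 0.0327996 / 0.0942406 ≈ 0.348.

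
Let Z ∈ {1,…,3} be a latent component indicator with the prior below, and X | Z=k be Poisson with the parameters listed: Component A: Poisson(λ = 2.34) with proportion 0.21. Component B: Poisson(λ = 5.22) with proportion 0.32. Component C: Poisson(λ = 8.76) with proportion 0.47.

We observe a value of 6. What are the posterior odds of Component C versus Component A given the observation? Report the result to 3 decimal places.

Since P(k|x) ∝ P(Z=k) f_k(x), the posterior odds are P(Z=i) f_i(x) / (P(Z=j) f_j(x)).
Evaluate each component's likelihood at the observed value:
  L_A = e^(−2.34)·2.34^6/6! = 0.0219641
  L_B = e^(−5.22)·5.22^6/6! = 0.15194
  L_C = e^(−8.76)·8.76^6/6! = 0.0984629
0.0462775 / 0.00461246 ≈ 10.033

10.033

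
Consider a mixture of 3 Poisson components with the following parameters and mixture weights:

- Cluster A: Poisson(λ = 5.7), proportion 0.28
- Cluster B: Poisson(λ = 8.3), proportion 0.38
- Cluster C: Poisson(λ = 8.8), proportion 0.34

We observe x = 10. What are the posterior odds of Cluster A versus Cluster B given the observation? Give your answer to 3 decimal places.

Posterior odds = (π_i f_i(x)) / (π_j f_j(x)); the normalising sum cancels.
Evaluate each component's likelihood at the observed value:
  p_A = 0.0333816
  p_B = 0.106261
  p_C = 0.115684
0.00934684 / 0.0403792 ≈ 0.231

0.231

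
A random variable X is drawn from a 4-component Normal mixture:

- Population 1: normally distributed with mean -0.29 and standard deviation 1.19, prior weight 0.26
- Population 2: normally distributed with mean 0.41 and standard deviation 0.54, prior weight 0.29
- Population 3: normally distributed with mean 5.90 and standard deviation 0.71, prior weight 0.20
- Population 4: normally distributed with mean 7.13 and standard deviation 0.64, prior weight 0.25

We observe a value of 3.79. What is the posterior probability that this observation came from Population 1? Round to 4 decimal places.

By Bayes' theorem, P(k | x) = w_k f_k(x) / Σ_j w_j f_j(x).
Component likelihoods at x = 3.79:
  f_1 = (1/(1.19·√(2π)))·exp(−(3.79−-0.29)²/(2·1.19²)) = 0.335246·exp(-5.87755) = 0.000939237
  f_2 = (1/(0.54·√(2π)))·exp(−(3.79−0.41)²/(2·0.54²)) = 0.738782·exp(-19.58916) = 2.29642e-09
  f_3 = (1/(0.71·√(2π)))·exp(−(3.79−5.90)²/(2·0.71²)) = 0.561891·exp(-4.41589) = 0.00678977
  f_4 = (1/(0.64·√(2π)))·exp(−(3.79−7.13)²/(2·0.64²)) = 0.623347·exp(-13.61768) = 7.59711e-07
Prior × likelihood for each component:
  w_1·f_1 = 0.26 × 0.000939237 = 0.000244202
  w_2·f_2 = 0.29 × 2.29642e-09 = 6.65961e-10
  w_3·f_3 = 0.20 × 0.00678977 = 0.00135795
  w_4·f_4 = 0.25 × 7.59711e-07 = 1.89928e-07
Sum: 0.000244202 + 6.65961e-10 + 0.00135795 + 1.89928e-07 = 0.00160235
So the posterior for Population 1 is 0.000244202 / 0.00160235 ≈ 0.1524.

0.1524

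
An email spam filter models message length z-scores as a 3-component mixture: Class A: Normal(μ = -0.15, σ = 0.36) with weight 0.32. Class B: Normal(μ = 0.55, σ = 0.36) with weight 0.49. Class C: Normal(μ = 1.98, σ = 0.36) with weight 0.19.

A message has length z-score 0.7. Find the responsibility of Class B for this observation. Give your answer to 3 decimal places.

0.957

Posterior ∝ prior × likelihood, so P(k | x) ∝ π_k f_k(x); normalise over all components.
Normal densities:
  p_A = 0.068241
  p_B = 1.01603
  p_C = 0.00199268
Weight by the priors:
  π_A·p_A = 0.32 × 0.068241 = 0.0218371
  π_B·p_B = 0.49 × 1.01603 = 0.497857
  π_C·p_C = 0.19 × 0.00199268 = 0.000378609
Normaliser: 0.0218371 + 0.497857 + 0.000378609 = 0.520073
So the posterior for Class B is 0.497857 / 0.520073 ≈ 0.957.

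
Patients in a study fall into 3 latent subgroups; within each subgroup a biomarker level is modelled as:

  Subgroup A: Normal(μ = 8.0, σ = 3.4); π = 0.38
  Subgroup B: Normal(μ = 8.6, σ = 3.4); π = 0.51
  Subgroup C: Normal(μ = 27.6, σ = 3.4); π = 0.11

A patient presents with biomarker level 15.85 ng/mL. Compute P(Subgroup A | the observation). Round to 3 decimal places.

0.334

By Bayes' theorem, P(k | x) = π_k f_k(x) / Σ_j π_j f_j(x).
Evaluate each component's likelihood at the observed value:
  L_A = 0.00816379
  L_B = 0.0120803
  L_C = 0.000299237
Weight by the priors:
  π_A·L_A = 0.38 × 0.00816379 = 0.00310224
  π_B·L_B = 0.51 × 0.0120803 = 0.00616096
  π_C·L_C = 0.11 × 0.000299237 = 3.2916e-05
Denominator: 0.00310224 + 0.00616096 + 3.2916e-05 = 0.00929611
P(Subgroup A | data) = 0.00310224 / 0.00929611 ≈ 0.334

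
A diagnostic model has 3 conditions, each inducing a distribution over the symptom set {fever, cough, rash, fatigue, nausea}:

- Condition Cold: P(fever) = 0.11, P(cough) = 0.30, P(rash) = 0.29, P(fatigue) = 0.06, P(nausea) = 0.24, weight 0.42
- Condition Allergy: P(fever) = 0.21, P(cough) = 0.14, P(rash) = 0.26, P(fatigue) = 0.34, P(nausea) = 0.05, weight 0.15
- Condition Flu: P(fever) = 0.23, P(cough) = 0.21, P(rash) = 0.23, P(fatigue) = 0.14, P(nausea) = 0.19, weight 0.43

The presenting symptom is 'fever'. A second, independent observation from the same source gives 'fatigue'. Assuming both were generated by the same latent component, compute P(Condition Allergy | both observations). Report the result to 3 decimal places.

0.392

The responsibility of component k is π_k f_k(x) divided by Σ_j π_j f_j(x).
Since both observations come from the same component, the likelihood for component k is f_k(x₁)·f_k(x₂).
  L_Cold = [0.11] × [0.06] = 0.0066
  L_Allergy = [0.21] × [0.34] = 0.0714
  L_Flu = [0.23] × [0.14] = 0.0322
Multiply by the mixture weights:
  π_Cold·L_Cold = 0.42 × 0.0066 = 0.002772
  π_Allergy·L_Allergy = 0.15 × 0.0714 = 0.01071
  π_Flu·L_Flu = 0.43 × 0.0322 = 0.013846
Denominator: 0.002772 + 0.01071 + 0.013846 = 0.027328
Responsibility of Condition Allergy: 0.01071 / 0.027328 ≈ 0.392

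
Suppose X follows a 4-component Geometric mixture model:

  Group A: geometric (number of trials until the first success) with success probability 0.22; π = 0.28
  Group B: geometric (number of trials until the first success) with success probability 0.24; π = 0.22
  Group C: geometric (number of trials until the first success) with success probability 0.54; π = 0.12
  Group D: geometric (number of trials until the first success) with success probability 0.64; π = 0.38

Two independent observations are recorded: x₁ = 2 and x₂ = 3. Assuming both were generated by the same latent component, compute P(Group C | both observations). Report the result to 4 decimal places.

By Bayes' theorem, P(k | x) = w_k f_k(x) / Σ_j w_j f_j(x).
Since both observations come from the same component, the likelihood for component k is f_k(x₁)·f_k(x₂).
  L_A = [0.22·(1−0.22)^1 = 0.22·0.78 = 0.1716] × [0.133848] = 0.0229683
  L_B = [0.24·(1−0.24)^1 = 0.24·0.76 = 0.1824] × [0.138624] = 0.025285
  L_C = [0.54·(1−0.54)^1 = 0.54·0.46 = 0.2484] × [0.114264] = 0.0283832
  L_D = [0.64·(1−0.64)^1 = 0.64·0.36 = 0.2304] × [0.082944] = 0.0191103
Unnormalised posteriors:
  w_A·L_A = 0.28 × 0.0229683 = 0.00643113
  w_B·L_B = 0.22 × 0.025285 = 0.0055627
  w_C·L_C = 0.12 × 0.0283832 = 0.00340598
  w_D·L_D = 0.38 × 0.0191103 = 0.00726191
Evidence: 0.00643113 + 0.0055627 + 0.00340598 + 0.00726191 = 0.0226617
So the posterior for Group C is 0.00340598 / 0.0226617 ≈ 0.1503.

0.1503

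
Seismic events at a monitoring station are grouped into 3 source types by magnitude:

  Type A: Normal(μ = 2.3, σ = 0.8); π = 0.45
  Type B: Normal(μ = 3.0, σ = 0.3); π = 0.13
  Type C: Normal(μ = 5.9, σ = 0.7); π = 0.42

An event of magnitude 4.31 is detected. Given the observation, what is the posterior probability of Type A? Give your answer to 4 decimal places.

By Bayes' theorem, P(k | x) = P(Z=k) f_k(x) / Σ_j P(Z=j) f_j(x).
Normal densities:
  f_A = 0.0212346
  f_B = 9.62218e-05
  f_C = 0.0431982
Multiply by the mixture weights:
  P(Z=A)·f_A = 0.45 × 0.0212346 = 0.00955557
  P(Z=B)·f_B = 0.13 × 9.62218e-05 = 1.25088e-05
  P(Z=C)·f_C = 0.42 × 0.0431982 = 0.0181432
Denominator: 0.00955557 + 1.25088e-05 + 0.0181432 = 0.0277113
Responsibility of Type A: 0.00955557 / 0.0277113 ≈ 0.3448

0.3448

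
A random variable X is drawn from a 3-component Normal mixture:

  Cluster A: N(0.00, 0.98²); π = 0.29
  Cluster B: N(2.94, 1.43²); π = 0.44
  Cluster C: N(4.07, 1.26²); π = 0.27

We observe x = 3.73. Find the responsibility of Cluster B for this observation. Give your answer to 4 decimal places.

0.5608

Apply Bayes' rule: the posterior for each component is proportional to its prior times its likelihood at x.
Normal densities:
  f_A = (1/(0.98·√(2π)))·exp(−(3.73−0.00)²/(2·0.98²)) = 0.407084·exp(-7.24328) = 0.000291049
  f_B = (1/(1.43·√(2π)))·exp(−(3.73−2.94)²/(2·1.43²)) = 0.278981·exp(-0.15260) = 0.239498
  f_C = (1/(1.26·√(2π)))·exp(−(3.73−4.07)²/(2·1.26²)) = 0.316621·exp(-0.03641) = 0.305301
Prior × likelihood for each component:
  π_A·f_A = 0.29 × 0.000291049 = 8.44041e-05
  π_B·f_B = 0.44 × 0.239498 = 0.105379
  π_C·f_C = 0.27 × 0.305301 = 0.0824312
Sum: 8.44041e-05 + 0.105379 + 0.0824312 = 0.187895
P(Cluster B | data) ≈ 0.5608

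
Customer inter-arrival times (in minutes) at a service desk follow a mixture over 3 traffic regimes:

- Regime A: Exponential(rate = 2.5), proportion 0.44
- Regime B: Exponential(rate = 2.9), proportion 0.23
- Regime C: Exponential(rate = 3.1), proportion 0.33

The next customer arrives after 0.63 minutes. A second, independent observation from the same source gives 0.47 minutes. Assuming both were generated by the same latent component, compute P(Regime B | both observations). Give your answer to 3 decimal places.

Apply Bayes' rule: the posterior for each component is proportional to its prior times its likelihood at x.
Since both observations come from the same component, the likelihood for component k is f_k(x₁)·f_k(x₂).
  p_A = [2.5·e^(−2.5·0.63) = 2.5·e^(−1.5750) = 0.517519] × [0.772047] = 0.399549
  p_B = [2.9·e^(−2.9·0.63) = 2.9·e^(−1.8270) = 0.466597] × [0.742087] = 0.346255
  p_C = [3.1·e^(−3.1·0.63) = 3.1·e^(−1.9530) = 0.439728] × [0.722095] = 0.317526
Weight by the priors:
  P(Z=A)·p_A = 0.44 × 0.399549 = 0.175802
  P(Z=B)·p_B = 0.23 × 0.346255 = 0.0796387
  P(Z=C)·p_C = 0.33 × 0.317526 = 0.104784
Evidence: 0.175802 + 0.0796387 + 0.104784 = 0.360224
P(Regime B | data) ≈ 0.221

0.221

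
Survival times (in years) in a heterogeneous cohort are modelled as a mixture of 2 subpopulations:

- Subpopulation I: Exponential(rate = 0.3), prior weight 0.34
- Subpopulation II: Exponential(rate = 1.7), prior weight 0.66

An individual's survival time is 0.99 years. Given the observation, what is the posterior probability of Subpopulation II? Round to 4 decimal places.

0.7334

Apply Bayes' rule: the posterior for each component is proportional to its prior times its likelihood at x.
Evaluate each component's likelihood at the observed value:
  f_I = 0.3·e^(−0.3·0.99) = 0.3·e^(−0.2970) = 0.222913
  f_II = 1.7·e^(−1.7·0.99) = 1.7·e^(−1.6830) = 0.315887
Prior × likelihood for each component:
  w_I·f_I = 0.34 × 0.222913 = 0.0757905
  w_II·f_II = 0.66 × 0.315887 = 0.208485
Denominator: 0.0757905 + 0.208485 = 0.284276
So the posterior for Subpopulation II is 0.208485 / 0.284276 ≈ 0.7334.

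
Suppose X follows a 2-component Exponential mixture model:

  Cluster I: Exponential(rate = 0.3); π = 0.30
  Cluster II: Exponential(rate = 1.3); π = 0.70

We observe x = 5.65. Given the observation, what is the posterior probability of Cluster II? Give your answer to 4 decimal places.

Posterior ∝ prior × likelihood, so P(k | x) ∝ P(Z=k) f_k(x); normalise over all components.
Evaluate each component's likelihood at the observed value:
  L_I = 0.0550798
  L_II = 0.000839557
Weight by the priors:
  P(Z=I)·L_I = 0.30 × 0.0550798 = 0.0165239
  P(Z=II)·L_II = 0.70 × 0.000839557 = 0.00058769
Evidence: 0.0165239 + 0.00058769 = 0.0171116
So the posterior for Cluster II is 0.00058769 / 0.0171116 ≈ 0.0343.

0.0343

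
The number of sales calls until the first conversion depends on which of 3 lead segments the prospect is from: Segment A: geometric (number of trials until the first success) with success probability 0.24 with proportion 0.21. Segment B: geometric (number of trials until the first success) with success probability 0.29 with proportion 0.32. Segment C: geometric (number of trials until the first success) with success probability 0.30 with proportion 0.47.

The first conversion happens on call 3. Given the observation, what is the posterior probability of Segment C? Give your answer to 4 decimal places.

0.4765

P(component k | x) = π_k·f_k(x) / marginal(x), where marginal(x) = Σ_j π_j·f_j(x).
Geometric probabilities:
  f_A = 0.138624
  f_B = 0.146189
  f_C = 0.147
Weight by the priors:
  π_A·f_A = 0.21 × 0.138624 = 0.029111
  π_B·f_B = 0.32 × 0.146189 = 0.0467805
  π_C·f_C = 0.47 × 0.147 = 0.06909
Sum: 0.029111 + 0.0467805 + 0.06909 = 0.144982
So the posterior for Segment C is 0.06909 / 0.144982 ≈ 0.4765.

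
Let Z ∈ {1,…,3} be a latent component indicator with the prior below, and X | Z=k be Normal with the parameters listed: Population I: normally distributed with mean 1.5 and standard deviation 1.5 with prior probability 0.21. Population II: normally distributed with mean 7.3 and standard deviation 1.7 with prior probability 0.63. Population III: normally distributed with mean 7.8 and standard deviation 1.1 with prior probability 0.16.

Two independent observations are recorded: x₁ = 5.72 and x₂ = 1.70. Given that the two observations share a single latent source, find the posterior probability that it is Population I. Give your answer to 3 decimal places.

0.739

Posterior ∝ prior × likelihood, so P(k | x) ∝ π_k f_k(x); normalise over all components.
Since both observations come from the same component, the likelihood for component k is f_k(x₁)·f_k(x₂).
  p_I = [(1/(1.5·√(2π)))·exp(−(5.72−1.5)²/(2·1.5²)) = 0.265962·exp(-3.95742) = 0.00508314] × [0.263608] = 0.00133996
  p_II = [(1/(1.7·√(2π)))·exp(−(5.72−7.3)²/(2·1.7²)) = 0.234672·exp(-0.43190) = 0.152366] × [0.00103312] = 0.000157412
  p_III = [(1/(1.1·√(2π)))·exp(−(5.72−7.8)²/(2·1.1²)) = 0.362675·exp(-1.78777) = 0.0606875] × [7.61712e-08] = 4.62264e-09
Multiply by the mixture weights:
  π_I·p_I = 0.21 × 0.00133996 = 0.000281391
  π_II·p_II = 0.63 × 0.000157412 = 9.91697e-05
  π_III·p_III = 0.16 × 4.62264e-09 = 7.39623e-10
Evidence: 0.000281391 + 9.91697e-05 + 7.39623e-10 = 0.000380561
P(Population I | x₁,x₂) ≈ 0.739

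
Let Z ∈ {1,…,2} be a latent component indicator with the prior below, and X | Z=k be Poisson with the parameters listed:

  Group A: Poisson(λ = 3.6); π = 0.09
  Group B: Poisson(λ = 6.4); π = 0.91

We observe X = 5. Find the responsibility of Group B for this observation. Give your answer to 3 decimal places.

By Bayes' theorem, P(k | x) = w_k f_k(x) / Σ_j w_j f_j(x).
Component likelihoods at x = 5:
  L_A = 0.13768
  L_B = 0.148674
Multiply by the mixture weights:
  w_A·L_A = 0.09 × 0.13768 = 0.0123912
  w_B·L_B = 0.91 × 0.148674 = 0.135293
Sum: 0.0123912 + 0.135293 = 0.147684
P(Group B | data) = 0.135293 / 0.147684 ≈ 0.916

0.916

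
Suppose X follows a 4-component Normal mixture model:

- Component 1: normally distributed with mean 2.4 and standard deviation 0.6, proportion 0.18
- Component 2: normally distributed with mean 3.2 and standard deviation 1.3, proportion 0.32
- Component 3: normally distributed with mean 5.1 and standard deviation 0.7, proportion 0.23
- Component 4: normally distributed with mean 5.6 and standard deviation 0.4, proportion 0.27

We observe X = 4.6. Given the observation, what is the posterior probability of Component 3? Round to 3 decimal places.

0.603

The responsibility of component k is π_k f_k(x) divided by Σ_j π_j f_j(x).
Evaluate each component's likelihood at the observed value:
  p_1 = (1/(0.6·√(2π)))·exp(−(4.6−2.4)²/(2·0.6²)) = 0.664904·exp(-6.72222) = 0.000800451
  p_2 = (1/(1.3·√(2π)))·exp(−(4.6−3.2)²/(2·1.3²)) = 0.306879·exp(-0.57988) = 0.171841
  p_3 = (1/(0.7·√(2π)))·exp(−(4.6−5.1)²/(2·0.7²)) = 0.569918·exp(-0.25510) = 0.441593
  p_4 = (1/(0.4·√(2π)))·exp(−(4.6−5.6)²/(2·0.4²)) = 0.997356·exp(-3.12500) = 0.0438208
Weight by the priors:
  π_1·p_1 = 0.18 × 0.000800451 = 0.000144081
  π_2·p_2 = 0.32 × 0.171841 = 0.0549892
  π_3·p_3 = 0.23 × 0.441593 = 0.101566
  π_4·p_4 = 0.27 × 0.0438208 = 0.0118316
Evidence: 0.000144081 + 0.0549892 + 0.101566 + 0.0118316 = 0.168531
So the posterior for Component 3 is 0.101566 / 0.168531 ≈ 0.603.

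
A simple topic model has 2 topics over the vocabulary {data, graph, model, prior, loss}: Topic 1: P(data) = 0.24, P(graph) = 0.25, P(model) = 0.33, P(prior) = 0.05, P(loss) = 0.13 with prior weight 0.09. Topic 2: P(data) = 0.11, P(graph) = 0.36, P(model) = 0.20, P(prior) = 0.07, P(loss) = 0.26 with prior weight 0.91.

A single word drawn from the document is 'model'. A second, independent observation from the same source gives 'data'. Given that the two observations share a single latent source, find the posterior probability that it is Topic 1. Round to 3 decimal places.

By Bayes' theorem, P(k | x) = w_k f_k(x) / Σ_j w_j f_j(x).
Since both observations come from the same component, the likelihood for component k is f_k(x₁)·f_k(x₂).
  f_1 = [0.33] × [0.24] = 0.0792
  f_2 = [0.2] × [0.11] = 0.022
Weight by the priors:
  w_1·f_1 = 0.09 × 0.0792 = 0.007128
  w_2·f_2 = 0.91 × 0.022 = 0.02002
Normaliser: 0.007128 + 0.02002 = 0.027148
P(Topic 1 | x) = 0.007128 / 0.027148 ≈ 0.263

0.263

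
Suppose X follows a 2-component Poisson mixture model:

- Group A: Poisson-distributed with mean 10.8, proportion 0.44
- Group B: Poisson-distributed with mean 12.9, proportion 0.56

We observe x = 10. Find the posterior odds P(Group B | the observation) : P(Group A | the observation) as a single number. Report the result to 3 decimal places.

The posterior odds equal the prior odds times the likelihood ratio: (π_i/π_j)·(f_i(x)/f_j(x)).
Evaluate each component's likelihood at the observed value:
  f_A = e^(−10.8)·10.8^10/10! = 0.121365
  f_B = e^(−12.9)·12.9^10/10! = 0.0878487
Odds = (0.56/0.44) × (0.0878487/0.121365) = 1.27273 × 0.723838 ≈ 0.921

0.921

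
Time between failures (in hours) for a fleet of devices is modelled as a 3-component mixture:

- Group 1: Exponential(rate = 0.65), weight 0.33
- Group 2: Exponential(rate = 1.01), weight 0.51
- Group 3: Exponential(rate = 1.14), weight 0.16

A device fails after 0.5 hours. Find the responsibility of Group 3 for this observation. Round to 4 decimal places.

The responsibility of component k is π_k f_k(x) divided by Σ_j π_j f_j(x).
Exponential densities:
  f_1 = 0.65·e^(−0.65·0.5) = 0.65·e^(−0.3250) = 0.469643
  f_2 = 1.01·e^(−1.01·0.5) = 1.01·e^(−0.5050) = 0.609541
  f_3 = 1.14·e^(−1.14·0.5) = 1.14·e^(−0.5700) = 0.644699
Unnormalised posteriors:
  π_1·f_1 = 0.33 × 0.469643 = 0.154982
  π_2·f_2 = 0.51 × 0.609541 = 0.310866
  π_3·f_3 = 0.16 × 0.644699 = 0.103152
Normaliser: 0.154982 + 0.310866 + 0.103152 = 0.569
Responsibility of Group 3: 0.103152 / 0.569 ≈ 0.1813

0.1813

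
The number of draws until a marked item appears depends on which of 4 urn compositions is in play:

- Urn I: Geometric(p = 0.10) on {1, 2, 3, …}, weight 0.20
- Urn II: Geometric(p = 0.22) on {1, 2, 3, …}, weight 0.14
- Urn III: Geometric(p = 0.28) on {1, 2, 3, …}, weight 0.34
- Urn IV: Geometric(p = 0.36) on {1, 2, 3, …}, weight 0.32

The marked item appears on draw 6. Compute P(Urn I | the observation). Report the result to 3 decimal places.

The responsibility of component k is π_k f_k(x) divided by Σ_j π_j f_j(x).
Geometric probabilities:
  L_I = 0.10·(1−0.10)^5 = 0.10·0.59049 = 0.059049
  L_II = 0.22·(1−0.22)^5 = 0.22·0.288717 = 0.0635178
  L_III = 0.28·(1−0.28)^5 = 0.28·0.193492 = 0.0541777
  L_IV = 0.36·(1−0.36)^5 = 0.36·0.107374 = 0.0386547
Multiply by the mixture weights:
  π_I·L_I = 0.20 × 0.059049 = 0.0118098
  π_II·L_II = 0.14 × 0.0635178 = 0.0088925
  π_III·L_III = 0.34 × 0.0541777 = 0.0184204
  π_IV·L_IV = 0.32 × 0.0386547 = 0.0123695
Denominator: 0.0118098 + 0.0088925 + 0.0184204 + 0.0123695 = 0.0514922
P(Urn I | x) ≈ 0.229

0.229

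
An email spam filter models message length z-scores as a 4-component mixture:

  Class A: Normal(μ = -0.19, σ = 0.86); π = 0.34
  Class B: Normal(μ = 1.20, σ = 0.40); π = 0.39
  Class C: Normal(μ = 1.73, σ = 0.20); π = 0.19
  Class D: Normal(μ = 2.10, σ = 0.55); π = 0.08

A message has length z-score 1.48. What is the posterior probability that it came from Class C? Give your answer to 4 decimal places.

By Bayes' theorem, P(k | x) = π_k f_k(x) / Σ_j π_j f_j(x).
Evaluate each component's likelihood at the observed value:
  p_A = 0.0704025
  p_B = 0.780635
  p_C = 0.913245
  p_D = 0.384246
Weight by the priors:
  π_A·p_A = 0.34 × 0.0704025 = 0.0239368
  π_B·p_B = 0.39 × 0.780635 = 0.304448
  π_C·p_C = 0.19 × 0.913245 = 0.173517
  π_D·p_D = 0.08 × 0.384246 = 0.0307396
Sum: 0.0239368 + 0.304448 + 0.173517 + 0.0307396 = 0.532641
So the posterior for Class C is 0.173517 / 0.532641 ≈ 0.3258.

0.3258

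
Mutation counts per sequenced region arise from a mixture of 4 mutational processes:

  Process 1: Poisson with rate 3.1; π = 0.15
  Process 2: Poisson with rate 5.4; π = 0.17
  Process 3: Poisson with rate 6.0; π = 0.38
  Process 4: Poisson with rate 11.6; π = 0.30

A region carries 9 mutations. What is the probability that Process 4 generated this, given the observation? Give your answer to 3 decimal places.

The responsibility of component k is P(Z=k) f_k(x) divided by Σ_j P(Z=j) f_j(x).
Poisson probabilities:
  f_1 = 0.00328231
  f_2 = 0.0485949
  f_3 = 0.0688385
  f_4 = 0.0960601
Prior × likelihood for each component:
  P(Z=1)·f_1 = 0.15 × 0.00328231 = 0.000492346
  P(Z=2)·f_2 = 0.17 × 0.0485949 = 0.00826113
  P(Z=3)·f_3 = 0.38 × 0.0688385 = 0.0261586
  P(Z=4)·f_4 = 0.30 × 0.0960601 = 0.028818
Evidence: 0.000492346 + 0.00826113 + 0.0261586 + 0.028818 = 0.0637301
P(Process 4 | 9 mutations) ≈ 0.452

0.452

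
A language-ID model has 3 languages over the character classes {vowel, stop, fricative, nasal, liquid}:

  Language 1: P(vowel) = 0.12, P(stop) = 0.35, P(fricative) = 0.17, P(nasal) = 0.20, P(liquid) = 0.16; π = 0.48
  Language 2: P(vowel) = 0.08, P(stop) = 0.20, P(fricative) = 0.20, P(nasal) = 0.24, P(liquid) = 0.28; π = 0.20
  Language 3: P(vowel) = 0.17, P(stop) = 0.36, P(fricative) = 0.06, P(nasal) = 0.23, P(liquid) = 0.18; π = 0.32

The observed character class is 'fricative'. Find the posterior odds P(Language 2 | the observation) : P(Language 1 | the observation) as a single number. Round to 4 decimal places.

Posterior odds = (π_i f_i(x)) / (π_j f_j(x)); the normalising sum cancels.
Categorical probabilities:
  f_1 = P(fricative | comp) = 0.17
  f_2 = P(fricative | comp) = 0.20
  f_3 = P(fricative | comp) = 0.06
0.04 / 0.0816 ≈ 0.4902

0.4902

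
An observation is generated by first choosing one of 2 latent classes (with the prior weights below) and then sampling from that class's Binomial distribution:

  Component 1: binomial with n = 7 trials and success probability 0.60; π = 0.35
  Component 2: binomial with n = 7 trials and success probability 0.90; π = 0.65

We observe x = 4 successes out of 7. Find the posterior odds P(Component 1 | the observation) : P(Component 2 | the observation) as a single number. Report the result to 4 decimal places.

Since P(k|x) ∝ w_k f_k(x), the posterior odds are w_i f_i(x) / (w_j f_j(x)).
Evaluate each component's likelihood at the observed value:
  f_1 = 0.290304
  f_2 = 0.0229635
Posterior odds = (w_1·f_1) / (w_2·f_2) = (0.35·0.290304) / (0.65·0.0229635) = 0.101606 / 0.0149263 ≈ 6.8072

6.8072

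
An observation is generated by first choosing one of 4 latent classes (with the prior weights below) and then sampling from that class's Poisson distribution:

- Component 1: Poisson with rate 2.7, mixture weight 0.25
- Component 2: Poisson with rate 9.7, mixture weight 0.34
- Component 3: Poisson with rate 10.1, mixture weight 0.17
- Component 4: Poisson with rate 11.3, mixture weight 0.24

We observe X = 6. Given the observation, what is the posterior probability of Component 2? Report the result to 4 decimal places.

Apply Bayes' rule: the posterior for each component is proportional to its prior times its likelihood at x.
Evaluate each component's likelihood at the observed value:
  L_1 = e^(−2.7)·2.7^6/6! = 0.0361622
  L_2 = e^(−9.7)·9.7^6/6! = 0.0708992
  L_3 = e^(−10.1)·10.1^6/6! = 0.060565
  L_4 = e^(−11.3)·11.3^6/6! = 0.0357775
Multiply by the mixture weights:
  π_1·L_1 = 0.25 × 0.0361622 = 0.00904055
  π_2·L_2 = 0.34 × 0.0708992 = 0.0241057
  π_3·L_3 = 0.17 × 0.060565 = 0.010296
  π_4·L_4 = 0.24 × 0.0357775 = 0.00858661
Marginal: 0.00904055 + 0.0241057 + 0.010296 + 0.00858661 = 0.0520289
P(Component 2 | the observation) ≈ 0.4633

0.4633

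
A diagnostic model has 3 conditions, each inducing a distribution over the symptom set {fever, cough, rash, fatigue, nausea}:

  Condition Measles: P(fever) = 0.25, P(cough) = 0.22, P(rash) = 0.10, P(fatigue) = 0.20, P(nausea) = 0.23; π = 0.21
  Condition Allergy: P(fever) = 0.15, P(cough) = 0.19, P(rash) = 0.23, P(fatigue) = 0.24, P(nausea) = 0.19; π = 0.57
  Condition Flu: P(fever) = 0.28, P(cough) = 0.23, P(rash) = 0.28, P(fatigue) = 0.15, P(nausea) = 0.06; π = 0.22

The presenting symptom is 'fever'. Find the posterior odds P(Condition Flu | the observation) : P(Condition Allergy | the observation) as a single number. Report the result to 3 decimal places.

0.720

Since P(k|x) ∝ π_k f_k(x), the posterior odds are π_i f_i(x) / (π_j f_j(x)).
Categorical probabilities:
  L_Measles = P(fever | comp) = 0.25
  L_Allergy = P(fever | comp) = 0.15
  L_Flu = P(fever | comp) = 0.28
0.0616 / 0.0855 ≈ 0.720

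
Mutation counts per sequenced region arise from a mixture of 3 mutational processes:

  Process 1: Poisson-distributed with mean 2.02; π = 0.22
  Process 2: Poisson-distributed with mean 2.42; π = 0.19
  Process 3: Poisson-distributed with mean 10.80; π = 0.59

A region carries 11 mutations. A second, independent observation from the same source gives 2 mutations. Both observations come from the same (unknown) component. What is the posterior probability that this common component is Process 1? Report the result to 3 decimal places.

0.005

The responsibility of component k is π_k f_k(x) divided by Σ_j π_j f_j(x).
Since both observations come from the same component, the likelihood for component k is f_k(x₁)·f_k(x₂).
  p_1 = [e^(−2.02)·2.02^11/11! = 7.59337e-06] × [0.270644] = 2.0551e-06
  p_2 = [e^(−2.42)·2.42^11/11! = 3.71382e-05] × [0.26038] = 9.67005e-06
  p_3 = [e^(−10.80)·10.80^11/11! = 0.119159] × [0.0011897] = 0.000141763
Weight by the priors:
  π_1·p_1 = 0.22 × 2.0551e-06 = 4.52121e-07
  π_2·p_2 = 0.19 × 9.67005e-06 = 1.83731e-06
  π_3·p_3 = 0.59 × 0.000141763 = 8.36401e-05
Evidence: 4.52121e-07 + 1.83731e-06 + 8.36401e-05 = 8.59295e-05
So the posterior for Process 1 is 4.52121e-07 / 8.59295e-05 ≈ 0.005.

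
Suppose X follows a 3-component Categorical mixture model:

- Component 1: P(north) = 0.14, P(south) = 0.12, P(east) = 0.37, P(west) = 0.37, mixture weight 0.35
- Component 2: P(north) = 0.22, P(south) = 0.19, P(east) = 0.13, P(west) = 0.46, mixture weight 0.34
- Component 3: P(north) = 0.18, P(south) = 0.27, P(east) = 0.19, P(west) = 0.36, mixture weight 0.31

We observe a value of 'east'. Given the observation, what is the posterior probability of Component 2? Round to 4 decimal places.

0.1900

P(component k | x) = π_k·f_k(x) / marginal(x), where marginal(x) = Σ_j π_j·f_j(x).
Evaluate each component's likelihood at the observed value:
  p_1 = 0.37
  p_2 = 0.13
  p_3 = 0.19
Multiply by the mixture weights:
  π_1·p_1 = 0.35 × 0.37 = 0.1295
  π_2·p_2 = 0.34 × 0.13 = 0.0442
  π_3·p_3 = 0.31 × 0.19 = 0.0589
Normaliser: 0.1295 + 0.0442 + 0.0589 = 0.2326
P(Component 2 | 'east') = 0.0442 / 0.2326 ≈ 0.1900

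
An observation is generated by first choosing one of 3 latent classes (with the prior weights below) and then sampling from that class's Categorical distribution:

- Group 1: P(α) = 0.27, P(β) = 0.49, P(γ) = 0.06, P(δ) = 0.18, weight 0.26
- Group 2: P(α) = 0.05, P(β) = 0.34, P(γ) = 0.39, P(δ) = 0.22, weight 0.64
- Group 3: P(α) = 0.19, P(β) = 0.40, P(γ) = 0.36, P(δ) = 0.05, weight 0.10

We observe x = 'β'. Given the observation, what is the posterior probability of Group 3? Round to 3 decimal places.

The responsibility of component k is π_k f_k(x) divided by Σ_j π_j f_j(x).
Categorical probabilities:
  f_1 = 0.49
  f_2 = 0.34
  f_3 = 0.4
Prior × likelihood for each component:
  π_1·f_1 = 0.26 × 0.49 = 0.1274
  π_2·f_2 = 0.64 × 0.34 = 0.2176
  π_3·f_3 = 0.10 × 0.4 = 0.04
Evidence: 0.1274 + 0.2176 + 0.04 = 0.385
P(Group 3 | x) ≈ 0.104

0.104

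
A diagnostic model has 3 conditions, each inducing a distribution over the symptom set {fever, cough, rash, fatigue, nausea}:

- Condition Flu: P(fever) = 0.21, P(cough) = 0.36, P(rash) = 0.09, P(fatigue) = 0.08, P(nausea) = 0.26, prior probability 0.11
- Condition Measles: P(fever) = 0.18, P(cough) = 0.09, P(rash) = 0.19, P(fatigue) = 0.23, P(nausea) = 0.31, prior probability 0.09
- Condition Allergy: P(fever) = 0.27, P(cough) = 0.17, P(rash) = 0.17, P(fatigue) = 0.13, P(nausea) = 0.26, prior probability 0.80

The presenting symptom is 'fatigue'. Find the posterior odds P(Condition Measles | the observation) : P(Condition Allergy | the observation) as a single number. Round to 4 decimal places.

Posterior odds = (w_i f_i(x)) / (w_j f_j(x)); the normalising sum cancels.
Evaluate each component's likelihood at the observed value:
  f_Flu = 0.08
  f_Measles = 0.23
  f_Allergy = 0.13
Odds = (0.09/0.80) × (0.23/0.13) = 0.1125 × 1.76923 ≈ 0.1990

0.1990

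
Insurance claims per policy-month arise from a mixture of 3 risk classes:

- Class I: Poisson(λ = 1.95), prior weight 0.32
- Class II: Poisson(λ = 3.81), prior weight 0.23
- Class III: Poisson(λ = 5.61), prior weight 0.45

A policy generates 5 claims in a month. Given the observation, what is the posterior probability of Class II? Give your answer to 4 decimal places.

Posterior ∝ prior × likelihood, so P(k | x) ∝ π_k f_k(x); normalise over all components.
Component likelihoods at x = 5 claims:
  f_I = e^(−1.95)·1.95^5/5! = 0.0334286
  f_II = e^(−3.81)·3.81^5/5! = 0.148177
  f_III = e^(−5.61)·5.61^5/5! = 0.169528
Multiply by the mixture weights:
  π_I·f_I = 0.32 × 0.0334286 = 0.0106971
  π_II·f_II = 0.23 × 0.148177 = 0.0340808
  π_III·f_III = 0.45 × 0.169528 = 0.0762875
Marginal: 0.0106971 + 0.0340808 + 0.0762875 = 0.121065
Responsibility of Class II: 0.0340808 / 0.121065 ≈ 0.2815

0.2815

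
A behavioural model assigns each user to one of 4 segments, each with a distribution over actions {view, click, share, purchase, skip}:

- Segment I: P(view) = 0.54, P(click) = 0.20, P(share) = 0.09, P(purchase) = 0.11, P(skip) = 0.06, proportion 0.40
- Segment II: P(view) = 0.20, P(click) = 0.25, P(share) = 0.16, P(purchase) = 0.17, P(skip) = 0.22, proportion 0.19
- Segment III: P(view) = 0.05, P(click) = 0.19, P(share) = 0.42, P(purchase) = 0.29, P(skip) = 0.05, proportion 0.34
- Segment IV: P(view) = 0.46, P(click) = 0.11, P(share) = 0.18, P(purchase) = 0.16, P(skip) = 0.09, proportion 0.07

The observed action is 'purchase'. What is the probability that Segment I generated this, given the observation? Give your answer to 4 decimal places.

P(component k | x) = w_k·f_k(x) / marginal(x), where marginal(x) = Σ_j w_j·f_j(x).
Evaluate each component's likelihood at the observed value:
  p_I = P(purchase | comp) = 0.11
  p_II = P(purchase | comp) = 0.17
  p_III = P(purchase | comp) = 0.29
  p_IV = P(purchase | comp) = 0.16
Prior × likelihood for each component:
  w_I·p_I = 0.40 × 0.11 = 0.044
  w_II·p_II = 0.19 × 0.17 = 0.0323
  w_III·p_III = 0.34 × 0.29 = 0.0986
  w_IV·p_IV = 0.07 × 0.16 = 0.0112
Marginal: 0.044 + 0.0323 + 0.0986 + 0.0112 = 0.1861
P(Segment I | data) = 0.044 / 0.1861 ≈ 0.2364

0.2364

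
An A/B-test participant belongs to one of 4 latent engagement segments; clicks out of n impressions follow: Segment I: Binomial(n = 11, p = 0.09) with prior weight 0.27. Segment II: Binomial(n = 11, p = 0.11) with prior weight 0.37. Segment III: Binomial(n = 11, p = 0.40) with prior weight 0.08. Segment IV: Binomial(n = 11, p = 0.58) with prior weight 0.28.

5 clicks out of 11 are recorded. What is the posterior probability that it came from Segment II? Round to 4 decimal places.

0.0207

By Bayes' theorem, P(k | x) = w_k f_k(x) / Σ_j w_j f_j(x).
Binomial probabilities:
  L_I = C(11,5)·0.09^5·0.91^6 = 462·5.9049e-06·0.567869 = 0.00154918
  L_II = C(11,5)·0.11^5·0.89^6 = 462·1.61051e-05·0.496981 = 0.00369782
  L_III = C(11,5)·0.40^5·0.60^6 = 462·0.01024·0.046656 = 0.220724
  L_IV = C(11,5)·0.58^5·0.42^6 = 462·0.0656357·0.00548903 = 0.166448
Prior × likelihood for each component:
  w_I·L_I = 0.27 × 0.00154918 = 0.00041828
  w_II·L_II = 0.37 × 0.00369782 = 0.00136819
  w_III·L_III = 0.08 × 0.220724 = 0.0176579
  w_IV·L_IV = 0.28 × 0.166448 = 0.0466053
Evidence: 0.00041828 + 0.00136819 + 0.0176579 + 0.0466053 = 0.0660497
P(Segment II | 5 clicks out of 11) ≈ 0.0207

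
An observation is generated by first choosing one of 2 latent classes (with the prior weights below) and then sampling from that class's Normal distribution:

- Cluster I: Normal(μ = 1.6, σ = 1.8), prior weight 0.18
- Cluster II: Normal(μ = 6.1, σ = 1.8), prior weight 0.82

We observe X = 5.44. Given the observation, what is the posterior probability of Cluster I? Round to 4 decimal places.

Apply Bayes' rule: the posterior for each component is proportional to its prior times its likelihood at x.
Normal densities:
  L_I = (1/(1.8·√(2π)))·exp(−(5.44−1.6)²/(2·1.8²)) = 0.221635·exp(-2.27556) = 0.0227707
  L_II = (1/(1.8·√(2π)))·exp(−(5.44−6.1)²/(2·1.8²)) = 0.221635·exp(-0.06722) = 0.207226
Prior × likelihood for each component:
  π_I·L_I = 0.18 × 0.0227707 = 0.00409873
  π_II·L_II = 0.82 × 0.207226 = 0.169925
Denominator: 0.00409873 + 0.169925 = 0.174024
P(Cluster I | data) ≈ 0.0236

0.0236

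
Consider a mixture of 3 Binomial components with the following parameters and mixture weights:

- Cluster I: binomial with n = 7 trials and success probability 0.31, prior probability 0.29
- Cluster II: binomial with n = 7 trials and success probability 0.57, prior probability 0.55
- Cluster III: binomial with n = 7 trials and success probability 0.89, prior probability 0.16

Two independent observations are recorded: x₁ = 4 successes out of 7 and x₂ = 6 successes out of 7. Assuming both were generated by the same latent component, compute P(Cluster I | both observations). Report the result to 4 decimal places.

0.0071

Posterior ∝ prior × likelihood, so P(k | x) ∝ P(Z=k) f_k(x); normalise over all components.
Since both observations come from the same component, the likelihood for component k is f_k(x₁)·f_k(x₂).
  L_I = [0.106185] × [0.00428664] = 0.000455176
  L_II = [0.293747] × [0.103232] = 0.0303241
  L_III = [0.0292285] × [0.382676] = 0.011185
Weight by the priors:
  P(Z=I)·L_I = 0.29 × 0.000455176 = 0.000132001
  P(Z=II)·L_II = 0.55 × 0.0303241 = 0.0166783
  P(Z=III)·L_III = 0.16 × 0.011185 = 0.0017896
Marginal: 0.000132001 + 0.0166783 + 0.0017896 = 0.0185999
So the posterior for Cluster I is 0.000132001 / 0.0185999 ≈ 0.0071.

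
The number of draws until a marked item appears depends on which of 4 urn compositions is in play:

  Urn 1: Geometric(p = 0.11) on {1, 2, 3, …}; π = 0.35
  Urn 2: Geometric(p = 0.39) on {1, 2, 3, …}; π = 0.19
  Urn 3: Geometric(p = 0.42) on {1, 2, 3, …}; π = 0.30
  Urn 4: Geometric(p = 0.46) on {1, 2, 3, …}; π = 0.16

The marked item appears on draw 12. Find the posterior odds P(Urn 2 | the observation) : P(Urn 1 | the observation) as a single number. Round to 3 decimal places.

Since P(k|x) ∝ w_k f_k(x), the posterior odds are w_i f_i(x) / (w_j f_j(x)).
Evaluate each component's likelihood at the observed value:
  f_1 = 0.0305269
  f_2 = 0.00169704
  f_3 = 0.00104944
  f_4 = 0.000523708
0.000322438 / 0.0106844 ≈ 0.030

0.030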